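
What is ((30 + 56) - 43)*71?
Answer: 3053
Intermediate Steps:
((30 + 56) - 43)*71 = (86 - 43)*71 = 43*71 = 3053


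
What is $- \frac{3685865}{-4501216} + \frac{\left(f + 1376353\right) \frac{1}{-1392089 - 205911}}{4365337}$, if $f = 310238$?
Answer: $\frac{1606992556310912209}{1962476309385476000} \approx 0.81886$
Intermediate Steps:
$- \frac{3685865}{-4501216} + \frac{\left(f + 1376353\right) \frac{1}{-1392089 - 205911}}{4365337} = - \frac{3685865}{-4501216} + \frac{\left(310238 + 1376353\right) \frac{1}{-1392089 - 205911}}{4365337} = \left(-3685865\right) \left(- \frac{1}{4501216}\right) + \frac{1686591}{-1598000} \cdot \frac{1}{4365337} = \frac{3685865}{4501216} + 1686591 \left(- \frac{1}{1598000}\right) \frac{1}{4365337} = \frac{3685865}{4501216} - \frac{1686591}{6975808526000} = \frac{1606992556310912209}{1962476309385476000}$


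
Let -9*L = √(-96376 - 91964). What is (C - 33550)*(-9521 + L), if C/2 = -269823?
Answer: 5457399116 + 1146392*I*√47085/9 ≈ 5.4574e+9 + 2.764e+7*I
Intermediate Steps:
L = -2*I*√47085/9 (L = -√(-96376 - 91964)/9 = -2*I*√47085/9 ≈ -48.22*I)
C = -539646 (C = 2*(-269823) = -539646)
(C - 33550)*(-9521 + L) = (-539646 - 33550)*(-9521 - 2*I*√47085/9) = -573196*(-9521 - 2*I*√47085/9) = 5457399116 + 1146392*I*√47085/9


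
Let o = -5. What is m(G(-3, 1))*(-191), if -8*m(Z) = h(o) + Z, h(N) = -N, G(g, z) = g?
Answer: 191/4 ≈ 47.750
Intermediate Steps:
m(Z) = -5/8 - Z/8 (m(Z) = -(-1*(-5) + Z)/8 = -(5 + Z)/8 = -5/8 - Z/8)
m(G(-3, 1))*(-191) = (-5/8 - 1/8*(-3))*(-191) = (-5/8 + 3/8)*(-191) = -1/4*(-191) = 191/4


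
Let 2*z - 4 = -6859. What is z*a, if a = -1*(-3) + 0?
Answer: -20565/2 ≈ -10283.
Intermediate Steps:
z = -6855/2 (z = 2 + (½)*(-6859) = 2 - 6859/2 = -6855/2 ≈ -3427.5)
a = 3 (a = 3 + 0 = 3)
z*a = -6855/2*3 = -20565/2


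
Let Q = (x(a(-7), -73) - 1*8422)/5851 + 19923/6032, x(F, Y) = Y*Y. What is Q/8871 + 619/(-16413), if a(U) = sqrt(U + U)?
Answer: -2209119055061/59065342562928 ≈ -0.037401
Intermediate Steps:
a(U) = sqrt(2)*sqrt(U) (a(U) = sqrt(2*U) = sqrt(2)*sqrt(U))
x(F, Y) = Y**2
Q = 3376293/1217008 (Q = ((-73)**2 - 1*8422)/5851 + 19923/6032 = (5329 - 8422)*(1/5851) + 19923*(1/6032) = -3093*1/5851 + 687/208 = -3093/5851 + 687/208 = 3376293/1217008 ≈ 2.7743)
Q/8871 + 619/(-16413) = (3376293/1217008)/8871 + 619/(-16413) = (3376293/1217008)*(1/8871) + 619*(-1/16413) = 1125431/3598692656 - 619/16413 = -2209119055061/59065342562928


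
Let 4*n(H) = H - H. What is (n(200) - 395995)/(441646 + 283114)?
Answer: -79199/144952 ≈ -0.54638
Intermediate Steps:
n(H) = 0 (n(H) = (H - H)/4 = (¼)*0 = 0)
(n(200) - 395995)/(441646 + 283114) = (0 - 395995)/(441646 + 283114) = -395995/724760 = -395995*1/724760 = -79199/144952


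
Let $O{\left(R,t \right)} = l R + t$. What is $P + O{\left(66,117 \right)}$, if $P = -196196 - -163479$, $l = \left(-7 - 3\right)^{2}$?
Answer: $-26000$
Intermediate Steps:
$l = 100$ ($l = \left(-10\right)^{2} = 100$)
$O{\left(R,t \right)} = t + 100 R$ ($O{\left(R,t \right)} = 100 R + t = t + 100 R$)
$P = -32717$ ($P = -196196 + 163479 = -32717$)
$P + O{\left(66,117 \right)} = -32717 + \left(117 + 100 \cdot 66\right) = -32717 + \left(117 + 6600\right) = -32717 + 6717 = -26000$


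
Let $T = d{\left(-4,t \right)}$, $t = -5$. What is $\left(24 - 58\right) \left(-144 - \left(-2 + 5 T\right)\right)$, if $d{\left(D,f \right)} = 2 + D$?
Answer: $4488$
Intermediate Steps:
$T = -2$ ($T = 2 - 4 = -2$)
$\left(24 - 58\right) \left(-144 - \left(-2 + 5 T\right)\right) = \left(24 - 58\right) \left(-144 + \left(2 - -10\right)\right) = - 34 \left(-144 + \left(2 + 10\right)\right) = - 34 \left(-144 + 12\right) = \left(-34\right) \left(-132\right) = 4488$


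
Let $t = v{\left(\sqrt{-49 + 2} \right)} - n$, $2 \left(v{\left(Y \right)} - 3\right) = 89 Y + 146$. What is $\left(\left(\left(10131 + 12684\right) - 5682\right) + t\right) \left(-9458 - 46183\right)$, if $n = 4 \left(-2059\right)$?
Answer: $-1415785245 - \frac{4952049 i \sqrt{47}}{2} \approx -1.4158 \cdot 10^{9} - 1.6975 \cdot 10^{7} i$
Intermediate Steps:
$n = -8236$
$v{\left(Y \right)} = 76 + \frac{89 Y}{2}$ ($v{\left(Y \right)} = 3 + \frac{89 Y + 146}{2} = 3 + \frac{146 + 89 Y}{2} = 3 + \left(73 + \frac{89 Y}{2}\right) = 76 + \frac{89 Y}{2}$)
$t = 8312 + \frac{89 i \sqrt{47}}{2}$ ($t = \left(76 + \frac{89 \sqrt{-49 + 2}}{2}\right) - -8236 = \left(76 + \frac{89 \sqrt{-47}}{2}\right) + 8236 = \left(76 + \frac{89 i \sqrt{47}}{2}\right) + 8236 = 8312 + \frac{89 i \sqrt{47}}{2} \approx 8312.0 + 305.08 i$)
$\left(\left(\left(10131 + 12684\right) - 5682\right) + t\right) \left(-9458 - 46183\right) = \left(\left(\left(10131 + 12684\right) - 5682\right) + \left(8312 + \frac{89 i \sqrt{47}}{2}\right)\right) \left(-9458 - 46183\right) = \left(\left(22815 - 5682\right) + \left(8312 + \frac{89 i \sqrt{47}}{2}\right)\right) \left(-55641\right) = \left(17133 + \left(8312 + \frac{89 i \sqrt{47}}{2}\right)\right) \left(-55641\right) = \left(25445 + \frac{89 i \sqrt{47}}{2}\right) \left(-55641\right) = -1415785245 - \frac{4952049 i \sqrt{47}}{2}$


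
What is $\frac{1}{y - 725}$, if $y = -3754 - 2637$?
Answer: $- \frac{1}{7116} \approx -0.00014053$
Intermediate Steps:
$y = -6391$ ($y = -3754 - 2637 = -6391$)
$\frac{1}{y - 725} = \frac{1}{-6391 - 725} = \frac{1}{-7116} = - \frac{1}{7116}$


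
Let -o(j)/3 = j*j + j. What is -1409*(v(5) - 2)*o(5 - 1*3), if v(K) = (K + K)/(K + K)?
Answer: -25362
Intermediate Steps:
o(j) = -3*j - 3*j² (o(j) = -3*(j*j + j) = -3*(j² + j) = -3*(j + j²) = -3*j - 3*j²)
v(K) = 1 (v(K) = (2*K)/((2*K)) = (2*K)*(1/(2*K)) = 1)
-1409*(v(5) - 2)*o(5 - 1*3) = -1409*(1 - 2)*(-3*(5 - 1*3)*(1 + (5 - 1*3))) = -(-1409)*(-3*(5 - 3)*(1 + (5 - 3))) = -(-1409)*(-3*2*(1 + 2)) = -(-1409)*(-3*2*3) = -(-1409)*(-18) = -1409*18 = -25362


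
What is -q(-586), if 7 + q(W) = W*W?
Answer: -343389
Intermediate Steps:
q(W) = -7 + W**2 (q(W) = -7 + W*W = -7 + W**2)
-q(-586) = -(-7 + (-586)**2) = -(-7 + 343396) = -1*343389 = -343389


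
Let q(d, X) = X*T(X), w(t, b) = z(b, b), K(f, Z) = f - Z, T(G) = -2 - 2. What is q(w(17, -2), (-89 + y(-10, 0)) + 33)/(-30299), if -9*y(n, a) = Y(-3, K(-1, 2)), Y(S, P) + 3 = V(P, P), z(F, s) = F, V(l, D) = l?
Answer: -664/90897 ≈ -0.0073050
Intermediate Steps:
T(G) = -4
Y(S, P) = -3 + P
y(n, a) = ⅔ (y(n, a) = -(-3 + (-1 - 1*2))/9 = -(-3 + (-1 - 2))/9 = -(-3 - 3)/9 = -⅑*(-6) = ⅔)
w(t, b) = b
q(d, X) = -4*X (q(d, X) = X*(-4) = -4*X)
q(w(17, -2), (-89 + y(-10, 0)) + 33)/(-30299) = -4*((-89 + ⅔) + 33)/(-30299) = -4*(-265/3 + 33)*(-1/30299) = -4*(-166/3)*(-1/30299) = (664/3)*(-1/30299) = -664/90897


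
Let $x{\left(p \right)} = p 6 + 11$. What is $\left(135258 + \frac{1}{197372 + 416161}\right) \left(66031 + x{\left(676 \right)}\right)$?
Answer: $\frac{1939033270069490}{204511} \approx 9.4813 \cdot 10^{9}$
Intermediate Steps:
$x{\left(p \right)} = 11 + 6 p$ ($x{\left(p \right)} = 6 p + 11 = 11 + 6 p$)
$\left(135258 + \frac{1}{197372 + 416161}\right) \left(66031 + x{\left(676 \right)}\right) = \left(135258 + \frac{1}{197372 + 416161}\right) \left(66031 + \left(11 + 6 \cdot 676\right)\right) = \left(135258 + \frac{1}{613533}\right) \left(66031 + \left(11 + 4056\right)\right) = \left(135258 + \frac{1}{613533}\right) \left(66031 + 4067\right) = \frac{82985246515}{613533} \cdot 70098 = \frac{1939033270069490}{204511}$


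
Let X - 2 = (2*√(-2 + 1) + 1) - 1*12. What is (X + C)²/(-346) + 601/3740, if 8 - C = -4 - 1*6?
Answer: -40017/647020 - 18*I/173 ≈ -0.061848 - 0.10405*I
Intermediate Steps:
C = 18 (C = 8 - (-4 - 1*6) = 8 - (-4 - 6) = 8 - 1*(-10) = 8 + 10 = 18)
X = -9 + 2*I (X = 2 + ((2*√(-2 + 1) + 1) - 1*12) = 2 + ((2*√(-1) + 1) - 12) = 2 + ((2*I + 1) - 12) = 2 + ((1 + 2*I) - 12) = 2 + (-11 + 2*I) = -9 + 2*I ≈ -9.0 + 2.0*I)
(X + C)²/(-346) + 601/3740 = ((-9 + 2*I) + 18)²/(-346) + 601/3740 = (9 + 2*I)²*(-1/346) + 601*(1/3740) = -(9 + 2*I)²/346 + 601/3740 = 601/3740 - (9 + 2*I)²/346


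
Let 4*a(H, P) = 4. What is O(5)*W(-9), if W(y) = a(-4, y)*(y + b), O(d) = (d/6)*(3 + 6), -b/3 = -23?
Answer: 450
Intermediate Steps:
a(H, P) = 1 (a(H, P) = (1/4)*4 = 1)
b = 69 (b = -3*(-23) = 69)
O(d) = 3*d/2 (O(d) = (d*(1/6))*9 = (d/6)*9 = 3*d/2)
W(y) = 69 + y (W(y) = 1*(y + 69) = 1*(69 + y) = 69 + y)
O(5)*W(-9) = ((3/2)*5)*(69 - 9) = (15/2)*60 = 450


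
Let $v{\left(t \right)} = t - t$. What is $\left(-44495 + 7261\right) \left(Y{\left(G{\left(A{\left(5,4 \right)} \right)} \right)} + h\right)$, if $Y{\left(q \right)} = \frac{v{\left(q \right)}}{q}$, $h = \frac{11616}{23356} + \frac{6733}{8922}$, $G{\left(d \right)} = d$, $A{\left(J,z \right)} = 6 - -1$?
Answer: $- \frac{1214265434075}{26047779} \approx -46617.0$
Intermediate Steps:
$A{\left(J,z \right)} = 7$ ($A{\left(J,z \right)} = 6 + 1 = 7$)
$v{\left(t \right)} = 0$
$h = \frac{65223475}{52095558}$ ($h = 11616 \cdot \frac{1}{23356} + 6733 \cdot \frac{1}{8922} = \frac{2904}{5839} + \frac{6733}{8922} = \frac{65223475}{52095558} \approx 1.252$)
$Y{\left(q \right)} = 0$ ($Y{\left(q \right)} = \frac{0}{q} = 0$)
$\left(-44495 + 7261\right) \left(Y{\left(G{\left(A{\left(5,4 \right)} \right)} \right)} + h\right) = \left(-44495 + 7261\right) \left(0 + \frac{65223475}{52095558}\right) = \left(-37234\right) \frac{65223475}{52095558} = - \frac{1214265434075}{26047779}$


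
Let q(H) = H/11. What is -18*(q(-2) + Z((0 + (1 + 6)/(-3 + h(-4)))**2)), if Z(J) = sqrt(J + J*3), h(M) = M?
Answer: -360/11 ≈ -32.727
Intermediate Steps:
q(H) = H/11 (q(H) = H*(1/11) = H/11)
Z(J) = 2*sqrt(J) (Z(J) = sqrt(J + 3*J) = sqrt(4*J) = 2*sqrt(J))
-18*(q(-2) + Z((0 + (1 + 6)/(-3 + h(-4)))**2)) = -18*((1/11)*(-2) + 2*sqrt((0 + (1 + 6)/(-3 - 4))**2)) = -18*(-2/11 + 2*sqrt((0 + 7/(-7))**2)) = -18*(-2/11 + 2*sqrt((0 + 7*(-1/7))**2)) = -18*(-2/11 + 2*sqrt((0 - 1)**2)) = -18*(-2/11 + 2*sqrt((-1)**2)) = -18*(-2/11 + 2*sqrt(1)) = -18*(-2/11 + 2*1) = -18*(-2/11 + 2) = -18*20/11 = -360/11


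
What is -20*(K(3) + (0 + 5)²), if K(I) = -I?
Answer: -440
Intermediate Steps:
-20*(K(3) + (0 + 5)²) = -20*(-1*3 + (0 + 5)²) = -20*(-3 + 5²) = -20*(-3 + 25) = -20*22 = -440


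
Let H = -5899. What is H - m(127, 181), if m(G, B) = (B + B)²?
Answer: -136943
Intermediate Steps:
m(G, B) = 4*B² (m(G, B) = (2*B)² = 4*B²)
H - m(127, 181) = -5899 - 4*181² = -5899 - 4*32761 = -5899 - 1*131044 = -5899 - 131044 = -136943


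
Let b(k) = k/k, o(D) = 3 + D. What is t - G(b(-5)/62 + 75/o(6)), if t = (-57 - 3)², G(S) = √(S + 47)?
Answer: 3600 - √1914870/186 ≈ 3592.6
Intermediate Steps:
b(k) = 1
G(S) = √(47 + S)
t = 3600 (t = (-60)² = 3600)
t - G(b(-5)/62 + 75/o(6)) = 3600 - √(47 + (1/62 + 75/(3 + 6))) = 3600 - √(47 + (1*(1/62) + 75/9)) = 3600 - √(47 + (1/62 + 75*(⅑))) = 3600 - √(47 + (1/62 + 25/3)) = 3600 - √(47 + 1553/186) = 3600 - √(10295/186) = 3600 - √1914870/186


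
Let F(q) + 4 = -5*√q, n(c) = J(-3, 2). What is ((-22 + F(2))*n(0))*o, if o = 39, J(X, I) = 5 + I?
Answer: -7098 - 1365*√2 ≈ -9028.4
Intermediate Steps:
n(c) = 7 (n(c) = 5 + 2 = 7)
F(q) = -4 - 5*√q
((-22 + F(2))*n(0))*o = ((-22 + (-4 - 5*√2))*7)*39 = ((-26 - 5*√2)*7)*39 = (-182 - 35*√2)*39 = -7098 - 1365*√2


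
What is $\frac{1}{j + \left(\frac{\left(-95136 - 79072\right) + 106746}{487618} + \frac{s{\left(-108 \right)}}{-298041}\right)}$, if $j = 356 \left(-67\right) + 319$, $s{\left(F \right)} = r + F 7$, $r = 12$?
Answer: $- \frac{24221692723}{570012385459384} \approx -4.2493 \cdot 10^{-5}$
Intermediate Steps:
$s{\left(F \right)} = 12 + 7 F$ ($s{\left(F \right)} = 12 + F 7 = 12 + 7 F$)
$j = -23533$ ($j = -23852 + 319 = -23533$)
$\frac{1}{j + \left(\frac{\left(-95136 - 79072\right) + 106746}{487618} + \frac{s{\left(-108 \right)}}{-298041}\right)} = \frac{1}{-23533 + \left(\frac{\left(-95136 - 79072\right) + 106746}{487618} + \frac{12 + 7 \left(-108\right)}{-298041}\right)} = \frac{1}{-23533 + \left(\left(-174208 + 106746\right) \frac{1}{487618} + \left(12 - 756\right) \left(- \frac{1}{298041}\right)\right)} = \frac{1}{-23533 - \frac{3290609025}{24221692723}} = \frac{1}{- \frac{570012385459384}{24221692723}} = - \frac{24221692723}{570012385459384}$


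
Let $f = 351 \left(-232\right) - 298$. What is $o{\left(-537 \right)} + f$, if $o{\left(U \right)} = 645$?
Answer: $-81085$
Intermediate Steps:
$f = -81730$ ($f = -81432 - 298 = -81730$)
$o{\left(-537 \right)} + f = 645 - 81730 = -81085$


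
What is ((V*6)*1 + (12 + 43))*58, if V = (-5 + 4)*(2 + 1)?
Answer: 2146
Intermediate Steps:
V = -3 (V = -1*3 = -3)
((V*6)*1 + (12 + 43))*58 = (-3*6*1 + (12 + 43))*58 = (-18*1 + 55)*58 = (-18 + 55)*58 = 37*58 = 2146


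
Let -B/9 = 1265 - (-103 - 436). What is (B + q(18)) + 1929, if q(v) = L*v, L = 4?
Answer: -14235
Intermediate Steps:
q(v) = 4*v
B = -16236 (B = -9*(1265 - (-103 - 436)) = -9*(1265 - 1*(-539)) = -9*(1265 + 539) = -9*1804 = -16236)
(B + q(18)) + 1929 = (-16236 + 4*18) + 1929 = (-16236 + 72) + 1929 = -16164 + 1929 = -14235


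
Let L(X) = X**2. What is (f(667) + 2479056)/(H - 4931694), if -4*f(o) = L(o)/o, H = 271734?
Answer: -9915557/18639840 ≈ -0.53195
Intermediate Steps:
f(o) = -o/4 (f(o) = -o**2/(4*o) = -o/4)
(f(667) + 2479056)/(H - 4931694) = (-1/4*667 + 2479056)/(271734 - 4931694) = (-667/4 + 2479056)/(-4659960) = (9915557/4)*(-1/4659960) = -9915557/18639840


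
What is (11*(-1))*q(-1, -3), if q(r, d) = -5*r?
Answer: -55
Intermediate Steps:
(11*(-1))*q(-1, -3) = (11*(-1))*(-5*(-1)) = -11*5 = -55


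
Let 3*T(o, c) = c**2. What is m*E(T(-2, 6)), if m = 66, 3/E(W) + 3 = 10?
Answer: 198/7 ≈ 28.286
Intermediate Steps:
T(o, c) = c**2/3
E(W) = 3/7 (E(W) = 3/(-3 + 10) = 3/7)
m*E(T(-2, 6)) = 66*(3/7) = 198/7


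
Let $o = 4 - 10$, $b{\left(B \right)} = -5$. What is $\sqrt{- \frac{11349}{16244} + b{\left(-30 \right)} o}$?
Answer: $\frac{\sqrt{1932918231}}{8122} \approx 5.4131$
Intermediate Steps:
$o = -6$
$\sqrt{- \frac{11349}{16244} + b{\left(-30 \right)} o} = \sqrt{- \frac{11349}{16244} - -30} = \sqrt{\left(-11349\right) \frac{1}{16244} + 30} = \sqrt{- \frac{11349}{16244} + 30} = \sqrt{\frac{475971}{16244}} = \frac{\sqrt{1932918231}}{8122}$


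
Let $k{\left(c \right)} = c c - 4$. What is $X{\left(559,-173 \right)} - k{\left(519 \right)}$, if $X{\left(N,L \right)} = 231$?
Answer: $-269126$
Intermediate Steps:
$k{\left(c \right)} = -4 + c^{2}$ ($k{\left(c \right)} = c^{2} - 4 = -4 + c^{2}$)
$X{\left(559,-173 \right)} - k{\left(519 \right)} = 231 - \left(-4 + 519^{2}\right) = 231 - \left(-4 + 269361\right) = 231 - 269357 = -269126$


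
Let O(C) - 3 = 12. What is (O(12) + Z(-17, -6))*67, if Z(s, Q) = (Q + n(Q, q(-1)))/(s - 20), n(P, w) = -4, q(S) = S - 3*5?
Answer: 37855/37 ≈ 1023.1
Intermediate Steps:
q(S) = -15 + S (q(S) = S - 15 = -15 + S)
O(C) = 15 (O(C) = 3 + 12 = 15)
Z(s, Q) = (-4 + Q)/(-20 + s) (Z(s, Q) = (Q - 4)/(s - 20) = (-4 + Q)/(-20 + s))
(O(12) + Z(-17, -6))*67 = (15 + (-4 - 6)/(-20 - 17))*67 = (15 - 10/(-37))*67 = (15 - 1/37*(-10))*67 = (15 + 10/37)*67 = (565/37)*67 = 37855/37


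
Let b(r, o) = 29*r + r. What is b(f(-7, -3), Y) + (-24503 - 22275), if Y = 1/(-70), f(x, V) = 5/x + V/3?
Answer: -327806/7 ≈ -46829.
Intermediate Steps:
f(x, V) = 5/x + V/3 (f(x, V) = 5/x + V*(⅓) = 5/x + V/3)
Y = -1/70 ≈ -0.014286
b(r, o) = 30*r
b(f(-7, -3), Y) + (-24503 - 22275) = 30*(5/(-7) + (⅓)*(-3)) + (-24503 - 22275) = 30*(5*(-⅐) - 1) - 46778 = 30*(-5/7 - 1) - 46778 = 30*(-12/7) - 46778 = -360/7 - 46778 = -327806/7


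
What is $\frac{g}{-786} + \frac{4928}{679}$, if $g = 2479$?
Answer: $\frac{312881}{76242} \approx 4.1038$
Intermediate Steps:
$\frac{g}{-786} + \frac{4928}{679} = \frac{2479}{-786} + \frac{4928}{679} = 2479 \left(- \frac{1}{786}\right) + 4928 \cdot \frac{1}{679} = - \frac{2479}{786} + \frac{704}{97} = \frac{312881}{76242}$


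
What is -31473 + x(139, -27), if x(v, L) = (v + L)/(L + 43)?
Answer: -31466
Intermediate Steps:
x(v, L) = (L + v)/(43 + L)
-31473 + x(139, -27) = -31473 + (-27 + 139)/(43 - 27) = -31473 + 112/16 = -31473 + (1/16)*112 = -31473 + 7 = -31466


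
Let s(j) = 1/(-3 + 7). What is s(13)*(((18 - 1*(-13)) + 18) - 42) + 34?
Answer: 143/4 ≈ 35.750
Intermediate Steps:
s(j) = ¼ (s(j) = 1/4 = ¼)
s(13)*(((18 - 1*(-13)) + 18) - 42) + 34 = (((18 - 1*(-13)) + 18) - 42)/4 + 34 = (((18 + 13) + 18) - 42)/4 + 34 = ((31 + 18) - 42)/4 + 34 = (49 - 42)/4 + 34 = (¼)*7 + 34 = 7/4 + 34 = 143/4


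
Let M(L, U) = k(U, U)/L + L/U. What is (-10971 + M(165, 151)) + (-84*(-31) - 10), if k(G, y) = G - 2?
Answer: -208663231/24915 ≈ -8375.0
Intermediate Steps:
k(G, y) = -2 + G
M(L, U) = L/U + (-2 + U)/L (M(L, U) = (-2 + U)/L + L/U = L/U + (-2 + U)/L)
(-10971 + M(165, 151)) + (-84*(-31) - 10) = (-10971 + (-2/165 + 165/151 + 151/165)) + (-84*(-31) - 10) = (-10971 + (-2*1/165 + 165*(1/151) + 151*(1/165))) + (2604 - 10) = (-10971 + (-2/165 + 165/151 + 151/165)) + 2594 = (-10971 + 49724/24915) + 2594 = -273292741/24915 + 2594 = -208663231/24915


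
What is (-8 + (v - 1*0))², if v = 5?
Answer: 9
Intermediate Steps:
(-8 + (v - 1*0))² = (-8 + (5 - 1*0))² = (-8 + (5 + 0))² = (-8 + 5)² = (-3)² = 9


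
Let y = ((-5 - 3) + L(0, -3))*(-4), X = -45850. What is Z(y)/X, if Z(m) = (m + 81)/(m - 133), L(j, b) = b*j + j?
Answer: 113/4630850 ≈ 2.4402e-5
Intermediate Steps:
L(j, b) = j + b*j
y = 32 (y = ((-5 - 3) + 0*(1 - 3))*(-4) = (-8 + 0*(-2))*(-4) = (-8 + 0)*(-4) = -8*(-4) = 32)
Z(m) = (81 + m)/(-133 + m)
Z(y)/X = ((81 + 32)/(-133 + 32))/(-45850) = (113/(-101))*(-1/45850) = -1/101*113*(-1/45850) = -113/101*(-1/45850) = 113/4630850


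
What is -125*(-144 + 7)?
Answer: 17125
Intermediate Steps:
-125*(-144 + 7) = -125*(-137) = 17125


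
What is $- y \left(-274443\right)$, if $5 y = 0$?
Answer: $0$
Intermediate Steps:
$y = 0$ ($y = \frac{1}{5} \cdot 0 = 0$)
$- y \left(-274443\right) = - 0 \left(-274443\right) = \left(-1\right) 0 = 0$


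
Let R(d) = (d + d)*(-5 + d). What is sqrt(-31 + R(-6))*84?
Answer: 84*sqrt(101) ≈ 844.19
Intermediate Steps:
R(d) = 2*d*(-5 + d) (R(d) = (2*d)*(-5 + d) = 2*d*(-5 + d))
sqrt(-31 + R(-6))*84 = sqrt(-31 + 2*(-6)*(-5 - 6))*84 = sqrt(-31 + 2*(-6)*(-11))*84 = sqrt(-31 + 132)*84 = sqrt(101)*84 = 84*sqrt(101)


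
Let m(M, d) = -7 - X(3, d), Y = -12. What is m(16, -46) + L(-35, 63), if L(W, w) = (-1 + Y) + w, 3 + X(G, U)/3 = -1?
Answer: 55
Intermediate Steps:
X(G, U) = -12 (X(G, U) = -9 + 3*(-1) = -9 - 3 = -12)
m(M, d) = 5 (m(M, d) = -7 - 1*(-12) = -7 + 12 = 5)
L(W, w) = -13 + w (L(W, w) = (-1 - 12) + w = -13 + w)
m(16, -46) + L(-35, 63) = 5 + (-13 + 63) = 5 + 50 = 55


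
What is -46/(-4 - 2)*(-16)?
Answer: -368/3 ≈ -122.67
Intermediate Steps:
-46/(-4 - 2)*(-16) = -46/(-6)*(-16) = -46*(-⅙)*(-16) = (23/3)*(-16) = -368/3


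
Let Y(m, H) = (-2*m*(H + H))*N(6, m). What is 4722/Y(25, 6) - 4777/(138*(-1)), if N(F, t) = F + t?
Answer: 7350047/213900 ≈ 34.362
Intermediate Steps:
Y(m, H) = -4*H*m*(6 + m) (Y(m, H) = (-2*m*(H + H))*(6 + m) = (-2*m*2*H)*(6 + m) = (-4*H*m)*(6 + m) = -4*H*m*(6 + m))
4722/Y(25, 6) - 4777/(138*(-1)) = 4722/((-4*6*25*(6 + 25))) - 4777/(138*(-1)) = 4722/((-4*6*25*31)) - 4777/(-138) = 4722/(-18600) - 4777*(-1/138) = 4722*(-1/18600) + 4777/138 = -787/3100 + 4777/138 = 7350047/213900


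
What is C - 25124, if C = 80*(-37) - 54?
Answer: -28138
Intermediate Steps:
C = -3014 (C = -2960 - 54 = -3014)
C - 25124 = -3014 - 25124 = -28138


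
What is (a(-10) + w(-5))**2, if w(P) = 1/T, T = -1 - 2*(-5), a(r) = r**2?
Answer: 811801/81 ≈ 10022.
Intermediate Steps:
T = 9 (T = -1 + 10 = 9)
w(P) = 1/9
(a(-10) + w(-5))**2 = ((-10)**2 + 1/9)**2 = (100 + 1/9)**2 = (901/9)**2 = 811801/81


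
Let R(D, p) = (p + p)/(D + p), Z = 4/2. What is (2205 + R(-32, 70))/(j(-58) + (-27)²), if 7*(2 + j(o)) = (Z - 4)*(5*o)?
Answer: 293755/107711 ≈ 2.7273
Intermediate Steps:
Z = 2 (Z = 4*(½) = 2)
R(D, p) = 2*p/(D + p) (R(D, p) = (2*p)/(D + p) = 2*p/(D + p))
j(o) = -2 - 10*o/7 (j(o) = -2 + ((2 - 4)*(5*o))/7 = -2 + (-10*o)/7 = -2 - 10*o/7)
(2205 + R(-32, 70))/(j(-58) + (-27)²) = (2205 + 2*70/(-32 + 70))/((-2 - 10/7*(-58)) + (-27)²) = (2205 + 2*70/38)/((-2 + 580/7) + 729) = (2205 + 2*70*(1/38))/(566/7 + 729) = (2205 + 70/19)/(5669/7) = (41965/19)*(7/5669) = 293755/107711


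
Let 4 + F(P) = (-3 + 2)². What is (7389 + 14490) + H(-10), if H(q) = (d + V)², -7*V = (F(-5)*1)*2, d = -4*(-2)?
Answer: 1075915/49 ≈ 21957.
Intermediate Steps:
F(P) = -3 (F(P) = -4 + (-3 + 2)² = -4 + (-1)² = -4 + 1 = -3)
d = 8
V = 6/7 (V = -(-3*1)*2/7 = -(-3)*2/7 = -⅐*(-6) = 6/7 ≈ 0.85714)
H(q) = 3844/49 (H(q) = (8 + 6/7)² = (62/7)² = 3844/49)
(7389 + 14490) + H(-10) = (7389 + 14490) + 3844/49 = 21879 + 3844/49 = 1075915/49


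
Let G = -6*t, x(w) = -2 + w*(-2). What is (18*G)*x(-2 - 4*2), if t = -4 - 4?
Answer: 15552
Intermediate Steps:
t = -8
x(w) = -2 - 2*w
G = 48 (G = -6*(-8) = 48)
(18*G)*x(-2 - 4*2) = (18*48)*(-2 - 2*(-2 - 4*2)) = 864*(-2 - 2*(-2 - 8)) = 864*(-2 - 2*(-10)) = 864*(-2 + 20) = 864*18 = 15552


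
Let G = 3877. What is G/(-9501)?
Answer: -3877/9501 ≈ -0.40806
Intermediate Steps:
G/(-9501) = 3877/(-9501) = 3877*(-1/9501) = -3877/9501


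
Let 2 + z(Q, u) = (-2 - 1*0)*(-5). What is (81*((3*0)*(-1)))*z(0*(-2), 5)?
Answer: 0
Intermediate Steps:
z(Q, u) = 8 (z(Q, u) = -2 + (-2 - 1*0)*(-5) = -2 + (-2 + 0)*(-5) = -2 - 2*(-5) = -2 + 10 = 8)
(81*((3*0)*(-1)))*z(0*(-2), 5) = (81*((3*0)*(-1)))*8 = (81*(0*(-1)))*8 = (81*0)*8 = 0*8 = 0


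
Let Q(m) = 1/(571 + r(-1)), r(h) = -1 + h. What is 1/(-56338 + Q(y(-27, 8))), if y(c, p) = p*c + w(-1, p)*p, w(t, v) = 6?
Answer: -569/32056321 ≈ -1.7750e-5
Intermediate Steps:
y(c, p) = 6*p + c*p (y(c, p) = p*c + 6*p = c*p + 6*p = 6*p + c*p)
Q(m) = 1/569 (Q(m) = 1/(571 + (-1 - 1)) = 1/(571 - 2) = 1/569)
1/(-56338 + Q(y(-27, 8))) = 1/(-56338 + 1/569) = 1/(-32056321/569) = -569/32056321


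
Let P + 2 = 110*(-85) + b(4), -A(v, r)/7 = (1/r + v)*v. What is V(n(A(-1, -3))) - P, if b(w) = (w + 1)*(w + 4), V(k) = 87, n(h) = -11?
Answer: 9399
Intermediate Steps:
A(v, r) = -7*v*(v + 1/r) (A(v, r) = -7*(1/r + v)*v = -7*(v + 1/r)*v = -7*v*(v + 1/r))
b(w) = (1 + w)*(4 + w)
P = -9312 (P = -2 + (110*(-85) + (4 + 4² + 5*4)) = -2 + (-9350 + (4 + 16 + 20)) = -2 + (-9350 + 40) = -2 - 9310 = -9312)
V(n(A(-1, -3))) - P = 87 - 1*(-9312) = 87 + 9312 = 9399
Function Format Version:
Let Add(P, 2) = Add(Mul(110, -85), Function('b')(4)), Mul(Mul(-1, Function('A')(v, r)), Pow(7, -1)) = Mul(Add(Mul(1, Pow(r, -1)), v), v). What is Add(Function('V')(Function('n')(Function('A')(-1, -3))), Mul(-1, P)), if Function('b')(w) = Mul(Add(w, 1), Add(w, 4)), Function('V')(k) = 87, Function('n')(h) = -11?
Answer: 9399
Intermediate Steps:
Function('A')(v, r) = Mul(-7, v, Add(v, Pow(r, -1))) (Function('A')(v, r) = Mul(-7, Mul(Add(Mul(1, Pow(r, -1)), v), v)) = Mul(-7, Mul(Add(Pow(r, -1), v), v)) = Mul(-7, Mul(Add(v, Pow(r, -1)), v)) = Mul(-7, Mul(v, Add(v, Pow(r, -1)))) = Mul(-7, v, Add(v, Pow(r, -1))))
Function('b')(w) = Mul(Add(1, w), Add(4, w))
P = -9312 (P = Add(-2, Add(Mul(110, -85), Add(4, Pow(4, 2), Mul(5, 4)))) = Add(-2, Add(-9350, Add(4, 16, 20))) = Add(-2, Add(-9350, 40)) = Add(-2, -9310) = -9312)
Add(Function('V')(Function('n')(Function('A')(-1, -3))), Mul(-1, P)) = Add(87, Mul(-1, -9312)) = Add(87, 9312) = 9399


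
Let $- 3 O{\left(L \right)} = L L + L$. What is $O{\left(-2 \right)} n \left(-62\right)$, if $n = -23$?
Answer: $- \frac{2852}{3} \approx -950.67$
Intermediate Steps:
$O{\left(L \right)} = - \frac{L}{3} - \frac{L^{2}}{3}$ ($O{\left(L \right)} = - \frac{L L + L}{3} = - \frac{L^{2} + L}{3} = - \frac{L + L^{2}}{3} = - \frac{L}{3} - \frac{L^{2}}{3}$)
$O{\left(-2 \right)} n \left(-62\right) = \left(- \frac{1}{3}\right) \left(-2\right) \left(1 - 2\right) \left(-23\right) \left(-62\right) = \left(- \frac{1}{3}\right) \left(-2\right) \left(-1\right) \left(-23\right) \left(-62\right) = \left(- \frac{2}{3}\right) \left(-23\right) \left(-62\right) = \frac{46}{3} \left(-62\right) = - \frac{2852}{3}$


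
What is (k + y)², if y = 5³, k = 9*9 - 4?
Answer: 40804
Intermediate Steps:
k = 77 (k = 81 - 4 = 77)
y = 125
(k + y)² = (77 + 125)² = 202² = 40804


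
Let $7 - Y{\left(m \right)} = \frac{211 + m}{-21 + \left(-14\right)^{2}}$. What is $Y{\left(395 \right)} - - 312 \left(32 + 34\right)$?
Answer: $\frac{3604219}{175} \approx 20596.0$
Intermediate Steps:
$Y{\left(m \right)} = \frac{1014}{175} - \frac{m}{175}$ ($Y{\left(m \right)} = 7 - \frac{211 + m}{-21 + \left(-14\right)^{2}} = 7 - \frac{211 + m}{-21 + 196} = 7 - \frac{211 + m}{175} = 7 - \left(211 + m\right) \frac{1}{175} = 7 - \left(\frac{211}{175} + \frac{m}{175}\right) = \frac{1014}{175} - \frac{m}{175}$)
$Y{\left(395 \right)} - - 312 \left(32 + 34\right) = \left(\frac{1014}{175} - \frac{79}{35}\right) - - 312 \left(32 + 34\right) = \left(\frac{1014}{175} - \frac{79}{35}\right) - \left(-312\right) 66 = \frac{619}{175} - -20592 = \frac{619}{175} + 20592 = \frac{3604219}{175}$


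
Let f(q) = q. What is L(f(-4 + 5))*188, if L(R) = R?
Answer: 188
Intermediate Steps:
L(f(-4 + 5))*188 = (-4 + 5)*188 = 1*188 = 188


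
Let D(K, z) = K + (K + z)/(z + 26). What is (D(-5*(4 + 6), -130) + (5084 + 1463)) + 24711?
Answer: 811453/26 ≈ 31210.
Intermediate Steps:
D(K, z) = K + (K + z)/(26 + z)
(D(-5*(4 + 6), -130) + (5084 + 1463)) + 24711 = ((-130 + 27*(-5*(4 + 6)) - 5*(4 + 6)*(-130))/(26 - 130) + (5084 + 1463)) + 24711 = ((-130 + 27*(-5*10) - 5*10*(-130))/(-104) + 6547) + 24711 = (-(-130 + 27*(-50) - 50*(-130))/104 + 6547) + 24711 = (-(-130 - 1350 + 6500)/104 + 6547) + 24711 = (-1/104*5020 + 6547) + 24711 = (-1255/26 + 6547) + 24711 = 168967/26 + 24711 = 811453/26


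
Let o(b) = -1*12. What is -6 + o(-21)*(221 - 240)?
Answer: 222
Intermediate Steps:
o(b) = -12
-6 + o(-21)*(221 - 240) = -6 - 12*(221 - 240) = -6 - 12*(-19) = -6 + 228 = 222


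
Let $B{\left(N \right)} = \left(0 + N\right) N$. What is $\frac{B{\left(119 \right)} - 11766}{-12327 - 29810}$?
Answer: $- \frac{2395}{42137} \approx -0.056838$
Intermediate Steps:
$B{\left(N \right)} = N^{2}$ ($B{\left(N \right)} = N N = N^{2}$)
$\frac{B{\left(119 \right)} - 11766}{-12327 - 29810} = \frac{119^{2} - 11766}{-12327 - 29810} = \frac{14161 - 11766}{-42137} = 2395 \left(- \frac{1}{42137}\right) = - \frac{2395}{42137}$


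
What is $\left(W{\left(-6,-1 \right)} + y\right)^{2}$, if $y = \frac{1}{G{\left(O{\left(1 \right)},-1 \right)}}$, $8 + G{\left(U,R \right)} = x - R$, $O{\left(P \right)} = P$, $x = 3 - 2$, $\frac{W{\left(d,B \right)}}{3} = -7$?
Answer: $\frac{16129}{36} \approx 448.03$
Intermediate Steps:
$W{\left(d,B \right)} = -21$ ($W{\left(d,B \right)} = 3 \left(-7\right) = -21$)
$x = 1$
$G{\left(U,R \right)} = -7 - R$ ($G{\left(U,R \right)} = -8 - \left(-1 + R\right) = -7 - R$)
$y = - \frac{1}{6}$ ($y = \frac{1}{-7 - -1} = \frac{1}{-7 + 1} = \frac{1}{-6} = - \frac{1}{6} \approx -0.16667$)
$\left(W{\left(-6,-1 \right)} + y\right)^{2} = \left(-21 - \frac{1}{6}\right)^{2} = \left(- \frac{127}{6}\right)^{2} = \frac{16129}{36}$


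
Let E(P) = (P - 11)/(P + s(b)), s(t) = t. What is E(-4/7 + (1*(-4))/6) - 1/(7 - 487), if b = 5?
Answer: -123281/37920 ≈ -3.2511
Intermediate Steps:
E(P) = (-11 + P)/(5 + P) (E(P) = (P - 11)/(P + 5) = (-11 + P)/(5 + P))
E(-4/7 + (1*(-4))/6) - 1/(7 - 487) = (-11 + (-4/7 + (1*(-4))/6))/(5 + (-4/7 + (1*(-4))/6)) - 1/(7 - 487) = (-11 + (-4*1/7 - 4*1/6))/(5 + (-4*1/7 - 4*1/6)) - 1/(-480) = (-11 + (-4/7 - 2/3))/(5 + (-4/7 - 2/3)) - 1*(-1/480) = (-11 - 26/21)/(5 - 26/21) + 1/480 = -257/21/(79/21) + 1/480 = (21/79)*(-257/21) + 1/480 = -257/79 + 1/480 = -123281/37920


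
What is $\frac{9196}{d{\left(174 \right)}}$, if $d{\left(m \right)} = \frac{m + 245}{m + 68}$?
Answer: $\frac{2225432}{419} \approx 5311.3$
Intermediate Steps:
$d{\left(m \right)} = \frac{245 + m}{68 + m}$
$\frac{9196}{d{\left(174 \right)}} = \frac{9196}{\frac{1}{68 + 174} \left(245 + 174\right)} = \frac{9196}{\frac{1}{242} \cdot 419} = \frac{9196}{\frac{419}{242}} = 9196 \cdot \frac{242}{419} = \frac{2225432}{419}$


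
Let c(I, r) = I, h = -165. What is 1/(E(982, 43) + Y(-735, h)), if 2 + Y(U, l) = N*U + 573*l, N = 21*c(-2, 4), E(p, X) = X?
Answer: -1/63634 ≈ -1.5715e-5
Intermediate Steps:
N = -42 (N = 21*(-2) = -42)
Y(U, l) = -2 - 42*U + 573*l (Y(U, l) = -2 + (-42*U + 573*l) = -2 - 42*U + 573*l)
1/(E(982, 43) + Y(-735, h)) = 1/(43 + (-2 - 42*(-735) + 573*(-165))) = 1/(43 + (-2 + 30870 - 94545)) = 1/(43 - 63677) = 1/(-63634) = -1/63634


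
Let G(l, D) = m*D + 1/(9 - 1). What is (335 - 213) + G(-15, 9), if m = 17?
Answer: 2201/8 ≈ 275.13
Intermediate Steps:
G(l, D) = ⅛ + 17*D (G(l, D) = 17*D + 1/(9 - 1) = 17*D + 1/8 = 17*D + ⅛ = ⅛ + 17*D)
(335 - 213) + G(-15, 9) = (335 - 213) + (⅛ + 17*9) = 122 + (⅛ + 153) = 122 + 1225/8 = 2201/8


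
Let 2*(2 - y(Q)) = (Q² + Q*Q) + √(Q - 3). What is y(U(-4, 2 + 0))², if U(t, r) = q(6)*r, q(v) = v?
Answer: 82369/4 ≈ 20592.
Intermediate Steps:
U(t, r) = 6*r
y(Q) = 2 - Q² - √(-3 + Q)/2 (y(Q) = 2 - ((Q² + Q*Q) + √(Q - 3))/2 = 2 - ((Q² + Q²) + √(-3 + Q))/2 = 2 - (2*Q² + √(-3 + Q))/2 = 2 - (√(-3 + Q) + 2*Q²)/2 = 2 + (-Q² - √(-3 + Q)/2) = 2 - Q² - √(-3 + Q)/2)
y(U(-4, 2 + 0))² = (2 - (6*(2 + 0))² - √(-3 + 6*(2 + 0))/2)² = (2 - (6*2)² - √(-3 + 6*2)/2)² = (2 - 1*12² - √(-3 + 12)/2)² = (2 - 1*144 - √9/2)² = (2 - 144 - ½*3)² = (2 - 144 - 3/2)² = (-287/2)² = 82369/4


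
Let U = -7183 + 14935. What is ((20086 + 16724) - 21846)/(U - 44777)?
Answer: -14964/37025 ≈ -0.40416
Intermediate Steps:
U = 7752
((20086 + 16724) - 21846)/(U - 44777) = ((20086 + 16724) - 21846)/(7752 - 44777) = (36810 - 21846)/(-37025) = 14964*(-1/37025) = -14964/37025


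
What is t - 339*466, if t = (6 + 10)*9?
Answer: -157830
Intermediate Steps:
t = 144 (t = 16*9 = 144)
t - 339*466 = 144 - 339*466 = 144 - 157974 = -157830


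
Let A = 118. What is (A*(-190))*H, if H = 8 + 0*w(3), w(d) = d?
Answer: -179360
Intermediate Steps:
H = 8 (H = 8 + 0*3 = 8 + 0 = 8)
(A*(-190))*H = (118*(-190))*8 = -22420*8 = -179360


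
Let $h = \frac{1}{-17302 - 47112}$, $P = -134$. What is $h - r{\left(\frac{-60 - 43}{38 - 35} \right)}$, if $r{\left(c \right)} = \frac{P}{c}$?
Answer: $- \frac{25894531}{6634642} \approx -3.9029$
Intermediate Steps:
$r{\left(c \right)} = - \frac{134}{c}$
$h = - \frac{1}{64414}$ ($h = \frac{1}{-64414} = - \frac{1}{64414} \approx -1.5525 \cdot 10^{-5}$)
$h - r{\left(\frac{-60 - 43}{38 - 35} \right)} = - \frac{1}{64414} - - \frac{134}{\left(-60 - 43\right) \frac{1}{38 - 35}} = - \frac{1}{64414} - - \frac{134}{\left(-103\right) \frac{1}{3}} = - \frac{1}{64414} - - \frac{134}{- \frac{103}{3}} = - \frac{1}{64414} - \left(-134\right) \left(- \frac{3}{103}\right) = - \frac{1}{64414} - \frac{402}{103} = - \frac{25894531}{6634642}$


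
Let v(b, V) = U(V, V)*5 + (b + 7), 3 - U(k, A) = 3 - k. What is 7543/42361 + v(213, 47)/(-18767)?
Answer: 17469318/113569841 ≈ 0.15382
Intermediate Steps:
U(k, A) = k (U(k, A) = 3 - (3 - k) = 3 + (-3 + k) = k)
v(b, V) = 7 + b + 5*V (v(b, V) = V*5 + (b + 7) = 5*V + (7 + b) = 7 + b + 5*V)
7543/42361 + v(213, 47)/(-18767) = 7543/42361 + (7 + 213 + 5*47)/(-18767) = 7543*(1/42361) + (7 + 213 + 235)*(-1/18767) = 7543/42361 + 455*(-1/18767) = 7543/42361 - 65/2681 = 17469318/113569841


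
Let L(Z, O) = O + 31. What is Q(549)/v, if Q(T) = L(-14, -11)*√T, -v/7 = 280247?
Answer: -60*√61/1961729 ≈ -0.00023888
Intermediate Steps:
L(Z, O) = 31 + O
v = -1961729 (v = -7*280247 = -1961729)
Q(T) = 20*√T (Q(T) = (31 - 11)*√T = 20*√T)
Q(549)/v = (20*√549)/(-1961729) = (20*(3*√61))*(-1/1961729) = (60*√61)*(-1/1961729) = -60*√61/1961729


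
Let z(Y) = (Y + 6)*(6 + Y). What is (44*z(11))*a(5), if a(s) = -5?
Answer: -63580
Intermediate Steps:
z(Y) = (6 + Y)**2 (z(Y) = (6 + Y)*(6 + Y) = (6 + Y)**2)
(44*z(11))*a(5) = (44*(6 + 11)**2)*(-5) = (44*17**2)*(-5) = (44*289)*(-5) = 12716*(-5) = -63580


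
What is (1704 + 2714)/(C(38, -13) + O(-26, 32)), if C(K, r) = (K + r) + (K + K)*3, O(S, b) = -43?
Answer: 2209/105 ≈ 21.038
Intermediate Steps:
C(K, r) = r + 7*K (C(K, r) = (K + r) + (2*K)*3 = (K + r) + 6*K = r + 7*K)
(1704 + 2714)/(C(38, -13) + O(-26, 32)) = (1704 + 2714)/((-13 + 7*38) - 43) = 4418/((-13 + 266) - 43) = 4418/(253 - 43) = 4418/210 = 4418*(1/210) = 2209/105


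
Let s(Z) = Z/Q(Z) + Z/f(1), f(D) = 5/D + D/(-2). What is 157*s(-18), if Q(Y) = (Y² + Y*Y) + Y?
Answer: -22137/35 ≈ -632.49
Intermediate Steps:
f(D) = 5/D - D/2 (f(D) = 5/D + D*(-½) = 5/D - D/2)
Q(Y) = Y + 2*Y² (Q(Y) = (Y² + Y²) + Y = 2*Y² + Y = Y + 2*Y²)
s(Z) = 1/(1 + 2*Z) + 2*Z/9 (s(Z) = Z/((Z*(1 + 2*Z))) + Z/(5/1 - ½*1) = Z*(1/(Z*(1 + 2*Z))) + Z/(5*1 - ½) = 1/(1 + 2*Z) + Z/(5 - ½) = 1/(1 + 2*Z) + Z/(9/2) = 1/(1 + 2*Z) + Z*(2/9) = 1/(1 + 2*Z) + 2*Z/9)
157*s(-18) = 157*((9 + 2*(-18)*(1 + 2*(-18)))/(9*(1 + 2*(-18)))) = 157*((9 + 2*(-18)*(1 - 36))/(9*(1 - 36))) = 157*((⅑)*(9 + 2*(-18)*(-35))/(-35)) = 157*((⅑)*(-1/35)*(9 + 1260)) = 157*((⅑)*(-1/35)*1269) = 157*(-141/35) = -22137/35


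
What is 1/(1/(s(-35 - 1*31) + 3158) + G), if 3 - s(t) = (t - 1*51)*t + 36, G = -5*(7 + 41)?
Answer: -4597/1103281 ≈ -0.0041667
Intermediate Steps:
G = -240 (G = -5*48 = -240)
s(t) = -33 - t*(-51 + t) (s(t) = 3 - ((t - 1*51)*t + 36) = 3 - ((t - 51)*t + 36) = 3 - ((-51 + t)*t + 36) = 3 - (t*(-51 + t) + 36) = 3 - (36 + t*(-51 + t)) = 3 + (-36 - t*(-51 + t)) = -33 - t*(-51 + t))
1/(1/(s(-35 - 1*31) + 3158) + G) = 1/(1/((-33 - (-35 - 1*31)**2 + 51*(-35 - 1*31)) + 3158) - 240) = 1/(1/((-33 - (-35 - 31)**2 + 51*(-35 - 31)) + 3158) - 240) = 1/(1/((-33 - 1*(-66)**2 + 51*(-66)) + 3158) - 240) = 1/(1/((-33 - 1*4356 - 3366) + 3158) - 240) = 1/(1/((-33 - 4356 - 3366) + 3158) - 240) = 1/(1/(-7755 + 3158) - 240) = 1/(1/(-4597) - 240) = 1/(-1/4597 - 240) = 1/(-1103281/4597) = -4597/1103281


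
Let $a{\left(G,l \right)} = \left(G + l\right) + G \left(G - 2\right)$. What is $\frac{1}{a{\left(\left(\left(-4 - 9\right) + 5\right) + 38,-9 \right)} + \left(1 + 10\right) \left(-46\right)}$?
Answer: $\frac{1}{355} \approx 0.0028169$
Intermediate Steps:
$a{\left(G,l \right)} = G + l + G \left(-2 + G\right)$ ($a{\left(G,l \right)} = \left(G + l\right) + G \left(-2 + G\right) = G + l + G \left(-2 + G\right)$)
$\frac{1}{a{\left(\left(\left(-4 - 9\right) + 5\right) + 38,-9 \right)} + \left(1 + 10\right) \left(-46\right)} = \frac{1}{\left(-9 + \left(\left(\left(-4 - 9\right) + 5\right) + 38\right)^{2} - \left(\left(\left(-4 - 9\right) + 5\right) + 38\right)\right) + \left(1 + 10\right) \left(-46\right)} = \frac{1}{\left(-9 + \left(\left(-13 + 5\right) + 38\right)^{2} - \left(\left(-13 + 5\right) + 38\right)\right) + 11 \left(-46\right)} = \frac{1}{\left(-9 + \left(-8 + 38\right)^{2} - \left(-8 + 38\right)\right) - 506} = \frac{1}{\left(-9 + 30^{2} - 30\right) - 506} = \frac{1}{\left(-9 + 900 - 30\right) - 506} = \frac{1}{861 - 506} = \frac{1}{355}$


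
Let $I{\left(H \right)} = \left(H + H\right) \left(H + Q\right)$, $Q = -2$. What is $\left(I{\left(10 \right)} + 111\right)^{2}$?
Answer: $73441$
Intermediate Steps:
$I{\left(H \right)} = 2 H \left(-2 + H\right)$ ($I{\left(H \right)} = \left(H + H\right) \left(H - 2\right) = 2 H \left(-2 + H\right)$)
$\left(I{\left(10 \right)} + 111\right)^{2} = \left(2 \cdot 10 \left(-2 + 10\right) + 111\right)^{2} = \left(2 \cdot 10 \cdot 8 + 111\right)^{2} = \left(160 + 111\right)^{2} = 271^{2} = 73441$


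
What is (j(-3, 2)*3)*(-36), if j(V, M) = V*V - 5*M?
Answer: 108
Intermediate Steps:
j(V, M) = V² - 5*M
(j(-3, 2)*3)*(-36) = (((-3)² - 5*2)*3)*(-36) = ((9 - 10)*3)*(-36) = -1*3*(-36) = -3*(-36) = 108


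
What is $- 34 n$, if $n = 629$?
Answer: $-21386$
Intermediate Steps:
$- 34 n = \left(-34\right) 629 = -21386$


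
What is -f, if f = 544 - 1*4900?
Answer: 4356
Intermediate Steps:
f = -4356 (f = 544 - 4900 = -4356)
-f = -1*(-4356) = 4356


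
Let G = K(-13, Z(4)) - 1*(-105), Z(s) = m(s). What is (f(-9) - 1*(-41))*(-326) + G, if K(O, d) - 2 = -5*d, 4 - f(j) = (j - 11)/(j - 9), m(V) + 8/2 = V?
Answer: -127807/9 ≈ -14201.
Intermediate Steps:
m(V) = -4 + V
Z(s) = -4 + s
f(j) = 4 - (-11 + j)/(-9 + j) (f(j) = 4 - (j - 11)/(j - 9) = 4 - (-11 + j)/(-9 + j))
K(O, d) = 2 - 5*d
G = 107 (G = (2 - 5*(-4 + 4)) - 1*(-105) = (2 - 5*0) + 105 = (2 + 0) + 105 = 2 + 105 = 107)
(f(-9) - 1*(-41))*(-326) + G = ((-25 + 3*(-9))/(-9 - 9) - 1*(-41))*(-326) + 107 = ((-25 - 27)/(-18) + 41)*(-326) + 107 = (-1/18*(-52) + 41)*(-326) + 107 = (26/9 + 41)*(-326) + 107 = (395/9)*(-326) + 107 = -128770/9 + 107 = -127807/9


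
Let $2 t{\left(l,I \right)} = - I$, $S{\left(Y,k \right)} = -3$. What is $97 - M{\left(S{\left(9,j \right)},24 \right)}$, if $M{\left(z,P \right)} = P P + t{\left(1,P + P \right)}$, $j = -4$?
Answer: $-455$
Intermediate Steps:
$t{\left(l,I \right)} = - \frac{I}{2}$ ($t{\left(l,I \right)} = \frac{\left(-1\right) I}{2} = - \frac{I}{2}$)
$M{\left(z,P \right)} = P^{2} - P$ ($M{\left(z,P \right)} = P P - \frac{P + P}{2} = P^{2} - \frac{2 P}{2} = P^{2} - P$)
$97 - M{\left(S{\left(9,j \right)},24 \right)} = 97 - 24 \left(-1 + 24\right) = 97 - 24 \cdot 23 = 97 - 552 = -455$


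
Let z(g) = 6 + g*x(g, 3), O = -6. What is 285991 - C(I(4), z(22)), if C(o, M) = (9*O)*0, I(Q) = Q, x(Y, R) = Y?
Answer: 285991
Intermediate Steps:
z(g) = 6 + g**2 (z(g) = 6 + g*g = 6 + g**2)
C(o, M) = 0 (C(o, M) = (9*(-6))*0 = -54*0 = 0)
285991 - C(I(4), z(22)) = 285991 - 1*0 = 285991 + 0 = 285991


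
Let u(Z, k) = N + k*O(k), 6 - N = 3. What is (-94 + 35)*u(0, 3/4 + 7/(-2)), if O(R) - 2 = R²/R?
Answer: -4779/16 ≈ -298.69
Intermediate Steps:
O(R) = 2 + R (O(R) = 2 + R²/R = 2 + R)
N = 3 (N = 6 - 1*3 = 6 - 3 = 3)
u(Z, k) = 3 + k*(2 + k)
(-94 + 35)*u(0, 3/4 + 7/(-2)) = (-94 + 35)*(3 + (3/4 + 7/(-2))*(2 + (3/4 + 7/(-2)))) = -59*(3 + (3*(¼) + 7*(-½))*(2 + (3*(¼) + 7*(-½)))) = -59*(3 + (¾ - 7/2)*(2 + (¾ - 7/2))) = -59*(3 - 11*(2 - 11/4)/4) = -59*(3 - 11/4*(-¾)) = -59*(3 + 33/16) = -59*81/16 = -4779/16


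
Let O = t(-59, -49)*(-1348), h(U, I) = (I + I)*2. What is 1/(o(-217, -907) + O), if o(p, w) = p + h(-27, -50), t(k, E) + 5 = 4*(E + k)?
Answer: 1/588659 ≈ 1.6988e-6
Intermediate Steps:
t(k, E) = -5 + 4*E + 4*k (t(k, E) = -5 + 4*(E + k) = -5 + (4*E + 4*k) = -5 + 4*E + 4*k)
h(U, I) = 4*I (h(U, I) = (2*I)*2 = 4*I)
o(p, w) = -200 + p (o(p, w) = p + 4*(-50) = p - 200 = -200 + p)
O = 589076 (O = (-5 + 4*(-49) + 4*(-59))*(-1348) = (-5 - 196 - 236)*(-1348) = -437*(-1348) = 589076)
1/(o(-217, -907) + O) = 1/((-200 - 217) + 589076) = 1/(-417 + 589076) = 1/588659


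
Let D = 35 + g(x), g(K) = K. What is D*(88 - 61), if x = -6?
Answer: 783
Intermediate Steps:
D = 29 (D = 35 - 6 = 29)
D*(88 - 61) = 29*(88 - 61) = 29*27 = 783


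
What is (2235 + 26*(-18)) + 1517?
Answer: 3284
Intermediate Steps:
(2235 + 26*(-18)) + 1517 = (2235 - 468) + 1517 = 1767 + 1517 = 3284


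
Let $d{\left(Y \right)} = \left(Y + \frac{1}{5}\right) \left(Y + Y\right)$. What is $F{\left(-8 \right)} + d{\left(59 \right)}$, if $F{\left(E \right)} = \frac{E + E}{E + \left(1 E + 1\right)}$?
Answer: $\frac{20960}{3} \approx 6986.7$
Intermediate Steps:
$F{\left(E \right)} = \frac{2 E}{1 + 2 E}$ ($F{\left(E \right)} = \frac{2 E}{E + \left(E + 1\right)} = \frac{2 E}{E + \left(1 + E\right)} = \frac{2 E}{1 + 2 E}$)
$d{\left(Y \right)} = 2 Y \left(\frac{1}{5} + Y\right)$ ($d{\left(Y \right)} = \left(Y + \frac{1}{5}\right) 2 Y = \left(\frac{1}{5} + Y\right) 2 Y = 2 Y \left(\frac{1}{5} + Y\right)$)
$F{\left(-8 \right)} + d{\left(59 \right)} = 2 \left(-8\right) \frac{1}{1 + 2 \left(-8\right)} + \frac{2}{5} \cdot 59 \left(1 + 5 \cdot 59\right) = 2 \left(-8\right) \frac{1}{1 - 16} + \frac{2}{5} \cdot 59 \left(1 + 295\right) = 2 \left(-8\right) \frac{1}{-15} + \frac{2}{5} \cdot 59 \cdot 296 = 2 \left(-8\right) \left(- \frac{1}{15}\right) + \frac{34928}{5} = \frac{16}{15} + \frac{34928}{5} = \frac{20960}{3}$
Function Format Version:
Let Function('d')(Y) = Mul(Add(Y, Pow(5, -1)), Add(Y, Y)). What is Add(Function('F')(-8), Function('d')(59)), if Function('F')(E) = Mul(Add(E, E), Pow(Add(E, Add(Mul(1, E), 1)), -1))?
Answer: Rational(20960, 3) ≈ 6986.7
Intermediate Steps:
Function('F')(E) = Mul(2, E, Pow(Add(1, Mul(2, E)), -1)) (Function('F')(E) = Mul(Mul(2, E), Pow(Add(E, Add(E, 1)), -1)) = Mul(Mul(2, E), Pow(Add(E, Add(1, E)), -1)) = Mul(Mul(2, E), Pow(Add(1, Mul(2, E)), -1)) = Mul(2, E, Pow(Add(1, Mul(2, E)), -1)))
Function('d')(Y) = Mul(2, Y, Add(Rational(1, 5), Y)) (Function('d')(Y) = Mul(Add(Y, Rational(1, 5)), Mul(2, Y)) = Mul(Add(Rational(1, 5), Y), Mul(2, Y)) = Mul(2, Y, Add(Rational(1, 5), Y)))
Add(Function('F')(-8), Function('d')(59)) = Add(Mul(2, -8, Pow(Add(1, Mul(2, -8)), -1)), Mul(Rational(2, 5), 59, Add(1, Mul(5, 59)))) = Add(Mul(2, -8, Pow(Add(1, -16), -1)), Mul(Rational(2, 5), 59, Add(1, 295))) = Add(Mul(2, -8, Pow(-15, -1)), Mul(Rational(2, 5), 59, 296)) = Add(Mul(2, -8, Rational(-1, 15)), Rational(34928, 5)) = Add(Rational(16, 15), Rational(34928, 5)) = Rational(20960, 3)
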